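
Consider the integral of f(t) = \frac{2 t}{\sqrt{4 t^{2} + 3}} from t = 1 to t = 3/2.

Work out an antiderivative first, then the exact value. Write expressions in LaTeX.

The substitution u = 4 t^{2} + 3 works: f is exactly (dF/du)*(du/dt) for that inner function.
F(t) = \frac{\sqrt{4 t^{2} + 3}}{2} is an antiderivative of f.
Check: d/dt[\frac{\sqrt{4 t^{2} + 3}}{2}] = \frac{2 t}{\sqrt{4 t^{2} + 3}} = f(t).
F(3/2) = \sqrt{3}; F(1) = \frac{\sqrt{7}}{2}.
Integral = F(3/2) - F(1) = - \frac{\sqrt{7}}{2} + \sqrt{3}.

Antiderivative: F(t) = \frac{\sqrt{4 t^{2} + 3}}{2}; value = - \frac{\sqrt{7}}{2} + \sqrt{3}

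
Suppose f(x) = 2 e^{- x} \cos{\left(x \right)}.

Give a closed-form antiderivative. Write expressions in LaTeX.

Any candidate F(x) must reproduce f(x) exactly when differentiated.
Check: d/dx[- \left(- \sin{\left(x \right)} + \cos{\left(x \right)}\right) e^{- x}] = 2 e^{- x} \cos{\left(x \right)} = f(x).

An antiderivative is F(x) = - \left(- \sin{\left(x \right)} + \cos{\left(x \right)}\right) e^{- x}.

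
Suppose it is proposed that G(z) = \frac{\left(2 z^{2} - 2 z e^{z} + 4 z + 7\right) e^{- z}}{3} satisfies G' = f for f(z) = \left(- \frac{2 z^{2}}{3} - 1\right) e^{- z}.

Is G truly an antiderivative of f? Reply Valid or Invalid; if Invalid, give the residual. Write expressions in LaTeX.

Invalid: d/dz[G] - f = - \frac{2}{3}, which is not 0.

d/dz[G] = \frac{\left(- 2 z^{2} - 2 e^{z} - 3\right) e^{- z}}{3}
d/dz[G] - f(z) = - \frac{2}{3} != 0.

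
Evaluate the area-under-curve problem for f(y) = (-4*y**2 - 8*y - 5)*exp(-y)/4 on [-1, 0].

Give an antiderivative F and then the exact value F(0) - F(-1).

Recognize the product-rule pattern: f = u'v + uv' with u = y**2 + 4*y + 21/4, v = exp(-y), so integration by parts undoes it.
F(y) = y**2*exp(-y) + 4*y*exp(-y) + 21*exp(-y)/4 is an antiderivative of f.
Check: d/dy[y**2*exp(-y) + 4*y*exp(-y) + 21*exp(-y)/4] = (-4*y**2 - 8*y - 5)*exp(-y)/4 = f(y).
F(0) = 21/4; F(-1) = 9*exp(1)/4.
Integral = F(0) - F(-1) = 21/4 - 9*exp(1)/4.

Antiderivative: F(y) = y**2*exp(-y) + 4*y*exp(-y) + 21*exp(-y)/4; value = 21/4 - 9*exp(1)/4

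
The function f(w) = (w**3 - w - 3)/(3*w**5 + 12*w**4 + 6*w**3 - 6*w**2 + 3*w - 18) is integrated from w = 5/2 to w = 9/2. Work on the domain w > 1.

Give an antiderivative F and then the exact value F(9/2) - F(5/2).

Antiderivative: F(w) = -log(w - 1)/24 + log(w + 2)/5 - 9*log(w + 3)/40 + log(w**2 + 1)/30 + atan(w)/10; value = -9*log(15/2)/40 - log(9/2)/5 - atan(5/2)/10 - log(29/4)/30 - log(7/2)/24 + log(3/2)/24 + log(85/4)/30 + atan(9/2)/10 + log(13/2)/5 + 9*log(11/2)/40

Factor the denominator (3*(w - 1)*(w + 2)*(w + 3)*(w**2 + 1)) and decompose: f = (2*w + 3)/(30*(w**2 + 1)) - 9/(40*(w + 3)) + 1/(5*(w + 2)) - 1/(24*(w - 1)); each piece integrates to a log, atan, or power term.
F(w) = -log(w - 1)/24 + log(w + 2)/5 - 9*log(w + 3)/40 + log(w**2 + 1)/30 + atan(w)/10 is an antiderivative of f.
Check: d/dw[-log(w - 1)/24 + log(w + 2)/5 - 9*log(w + 3)/40 + log(w**2 + 1)/30 + atan(w)/10] = (w**3 - w - 3)/(3*w**5 + 12*w**4 + 6*w**3 - 6*w**2 + 3*w - 18) = f(w).
F(9/2) = -9*log(15/2)/40 - log(7/2)/24 + log(85/4)/30 + atan(9/2)/10 + log(13/2)/5; F(5/2) = -9*log(11/2)/40 - log(3/2)/24 + log(29/4)/30 + atan(5/2)/10 + log(9/2)/5.
Integral = F(9/2) - F(5/2) = -9*log(15/2)/40 - log(9/2)/5 - atan(5/2)/10 - log(29/4)/30 - log(7/2)/24 + log(3/2)/24 + log(85/4)/30 + atan(9/2)/10 + log(13/2)/5 + 9*log(11/2)/40.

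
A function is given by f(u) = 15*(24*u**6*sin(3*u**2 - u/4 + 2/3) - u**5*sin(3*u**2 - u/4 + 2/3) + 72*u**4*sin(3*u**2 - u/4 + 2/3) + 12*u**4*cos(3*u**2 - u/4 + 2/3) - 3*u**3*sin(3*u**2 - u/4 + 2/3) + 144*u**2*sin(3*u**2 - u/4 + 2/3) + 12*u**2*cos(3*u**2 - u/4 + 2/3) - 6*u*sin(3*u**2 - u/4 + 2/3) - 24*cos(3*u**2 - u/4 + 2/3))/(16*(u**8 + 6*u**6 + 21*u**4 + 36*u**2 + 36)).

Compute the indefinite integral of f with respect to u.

Any candidate F(u) must reproduce f(u) exactly when differentiated.
Check: d/du[-5*u*cos(3*u**2 - u/4 + 2/3)/(4*u**4/3 + 4*u**2 + 8)] = (360*u**6*sin(3*u**2 - u/4 + 2/3) - 15*u**5*sin(3*u**2 - u/4 + 2/3) + 1080*u**4*sin(3*u**2 - u/4 + 2/3) + 180*u**4*cos(3*u**2 - u/4 + 2/3) - 45*u**3*sin(3*u**2 - u/4 + 2/3) + 2160*u**2*sin(3*u**2 - u/4 + 2/3) + 180*u**2*cos(3*u**2 - u/4 + 2/3) - 90*u*sin(3*u**2 - u/4 + 2/3) - 360*cos(3*u**2 - u/4 + 2/3))/(16*u**8 + 96*u**6 + 336*u**4 + 576*u**2 + 576), which equals f(u).

F(u) = -5*u*cos(3*u**2 - u/4 + 2/3)/(4*u**4/3 + 4*u**2 + 8) + C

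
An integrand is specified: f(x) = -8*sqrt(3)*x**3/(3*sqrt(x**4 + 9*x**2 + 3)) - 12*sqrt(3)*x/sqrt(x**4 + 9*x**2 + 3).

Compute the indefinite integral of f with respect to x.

The substitution u = x**4/3 + 3*x**2 + 1 works: f is exactly (dF/du)*(du/dx) for that inner function.
Check: d/dx[-4*sqrt(3)*sqrt(x**4 + 9*x**2 + 3)/3] = (-8*sqrt(3)*x**3 - 36*sqrt(3)*x)/(3*sqrt(x**4 + 9*x**2 + 3)), which equals f(x).

F(x) = -4*sqrt(3)*sqrt(x**4 + 9*x**2 + 3)/3 + C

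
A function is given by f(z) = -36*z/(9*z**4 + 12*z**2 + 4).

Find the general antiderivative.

The substitution u = 2*z**2 + 4/3 works: f is exactly (dF/du)*(du/dz) for that inner function.
Check: d/dz[4/(2*z**2 + 4/3)] = -36*z/(9*z**4 + 12*z**2 + 4) = f(z).

F(z) = 4/(2*z**2 + 4/3) + C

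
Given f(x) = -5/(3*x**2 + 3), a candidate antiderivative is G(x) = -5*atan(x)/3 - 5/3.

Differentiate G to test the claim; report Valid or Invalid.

Valid - the claim checks out under differentiation.

d/dx[G] = -5/(3*x**2 + 3)
This equals f(x) exactly, so the claim holds.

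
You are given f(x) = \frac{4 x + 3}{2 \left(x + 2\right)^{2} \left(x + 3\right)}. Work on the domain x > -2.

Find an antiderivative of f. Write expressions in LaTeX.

An antiderivative is F(x) = \frac{9 \left(x + 2\right) \log{\left(x + 2 \right)} - 9 \left(x + 2\right) \log{\left(x + 3 \right)} + 5}{2 \left(x + 2\right)}.

Factor the denominator (2 \left(x + 2\right)^{2} \left(x + 3\right)) and decompose: f = - \frac{9}{2 \left(x + 3\right)} + \frac{9}{2 \left(x + 2\right)} - \frac{5}{2 \left(x + 2\right)^{2}}; each piece integrates to a log, atan, or power term.
Check: d/dx[\frac{9 \left(x + 2\right) \log{\left(x + 2 \right)} - 9 \left(x + 2\right) \log{\left(x + 3 \right)} + 5}{2 \left(x + 2\right)}] = \frac{4 x + 3}{2 x^{3} + 14 x^{2} + 32 x + 24}, which equals f(x).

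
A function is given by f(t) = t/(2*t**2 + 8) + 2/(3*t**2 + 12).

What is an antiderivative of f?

The integrand splits into summands that can be handled one at a time.
Check: d/dt[log(t**2 + 4)/4 + atan(t/2)/3] = (3*t + 4)/(6*t**2 + 24), which equals f(t).

An antiderivative is F(t) = log(t**2 + 4)/4 + atan(t/2)/3.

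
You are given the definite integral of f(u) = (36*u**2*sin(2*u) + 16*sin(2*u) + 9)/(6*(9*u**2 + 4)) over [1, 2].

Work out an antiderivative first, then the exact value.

Antiderivative: F(u) = -cos(2*u)/3 + atan(3*u/2)/4; value = -atan(3/2)/4 + cos(2)/3 - cos(4)/3 + atan(3)/4

Whatever form F(u) takes, F'(u) = f(u) is non-negotiable.
F(u) = -cos(2*u)/3 + atan(3*u/2)/4 is an antiderivative of f.
Check: d/du[-cos(2*u)/3 + atan(3*u/2)/4] = (36*u**2*sin(2*u) + 16*sin(2*u) + 9)/(54*u**2 + 24), which equals f(u).
F(2) = -cos(4)/3 + atan(3)/4; F(1) = -cos(2)/3 + atan(3/2)/4.
Integral = F(2) - F(1) = -atan(3/2)/4 + cos(2)/3 - cos(4)/3 + atan(3)/4.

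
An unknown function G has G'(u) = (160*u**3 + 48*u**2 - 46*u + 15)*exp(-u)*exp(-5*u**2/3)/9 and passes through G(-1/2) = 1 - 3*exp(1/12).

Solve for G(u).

G(u) = (-(16*u**2 + 5)*exp(-5*u**2/3 - u) + 3)/3

G'(u) has the shape v'r + vr' for v = -16*u**2/3 - 5/3 and r = exp(-5*u**2/3 - u) — it is the derivative of the product v*r.
A general antiderivative is -4*(4*u**2 + 5/4)*exp(-5*u**2/3 - u)/3 + C.
The condition gives C = 1 - 3*exp(1/12) - (-3*exp(1/12)) = 1.
So G(u) = (-(16*u**2 + 5)*exp(-5*u**2/3 - u) + 3)/3.
Check: d/du[(-(16*u**2 + 5)*exp(-5*u**2/3 - u) + 3)/3] = (160*u**3 + 48*u**2 - 46*u + 15)*exp(-u)*exp(-5*u**2/3)/9 = G'(u).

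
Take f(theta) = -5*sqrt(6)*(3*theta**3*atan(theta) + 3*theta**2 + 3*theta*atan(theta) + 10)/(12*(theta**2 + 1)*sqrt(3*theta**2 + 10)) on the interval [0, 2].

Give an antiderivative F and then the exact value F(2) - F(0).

f has the shape u'v + uv' for u = -5*sqrt(theta**2/2 + 5/3)/2 and v = atan(theta) — it is the derivative of the product u*v.
F(theta) = -5*sqrt(theta**2/2 + 5/3)*atan(theta)/2 is an antiderivative of f.
Check: d/dtheta[-5*sqrt(theta**2/2 + 5/3)*atan(theta)/2] = (-15*sqrt(6)*theta**3*atan(theta) - 15*sqrt(6)*theta**2 - 15*sqrt(6)*theta*atan(theta) - 50*sqrt(6))/(12*theta**2*sqrt(3*theta**2 + 10) + 12*sqrt(3*theta**2 + 10)), which equals f(theta).
F(2) = -5*sqrt(33)*atan(2)/6; F(0) = 0.
Integral = F(2) - F(0) = -5*sqrt(33)*atan(2)/6.

Antiderivative: F(theta) = -5*sqrt(theta**2/2 + 5/3)*atan(theta)/2; value = -5*sqrt(33)*atan(2)/6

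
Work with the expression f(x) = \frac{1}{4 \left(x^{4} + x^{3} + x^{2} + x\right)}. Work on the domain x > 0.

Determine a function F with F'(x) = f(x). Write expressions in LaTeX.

The denominator factors as 4 x \left(x + 1\right) \left(x^{2} + 1\right); partial fractions split f into directly integrable pieces: - \frac{x + 1}{8 \left(x^{2} + 1\right)} - \frac{1}{8 \left(x + 1\right)} + \frac{1}{4 x}.
Check: d/dx[- \frac{- 4 \log{\left(x \right)} + 2 \log{\left(x + 1 \right)} + \log{\left(x^{2} + 1 \right)} + 2 \operatorname{atan}{\left(x \right)}}{16}] = \frac{1}{4 x^{4} + 4 x^{3} + 4 x^{2} + 4 x}, which equals f(x).

An antiderivative is F(x) = - \frac{- 4 \log{\left(x \right)} + 2 \log{\left(x + 1 \right)} + \log{\left(x^{2} + 1 \right)} + 2 \operatorname{atan}{\left(x \right)}}{16}.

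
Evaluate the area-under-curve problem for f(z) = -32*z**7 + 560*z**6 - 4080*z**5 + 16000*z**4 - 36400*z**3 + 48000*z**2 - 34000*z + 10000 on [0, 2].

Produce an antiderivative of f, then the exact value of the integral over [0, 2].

Antiderivative: F(z) = -4*(-z**2 + 5*z - 5)**4; value = 2496

The substitution u = -z**2 + 5*z - 5 works: f is exactly (dF/du)*(du/dz) for that inner function.
F(z) = -4*(-z**2 + 5*z - 5)**4 is an antiderivative of f.
Check: d/dz[-4*(-z**2 + 5*z - 5)**4] = -32*z**7 + 560*z**6 - 4080*z**5 + 16000*z**4 - 36400*z**3 + 48000*z**2 - 34000*z + 10000 = f(z).
F(2) = -4; F(0) = -2500.
Integral = F(2) - F(0) = 2496.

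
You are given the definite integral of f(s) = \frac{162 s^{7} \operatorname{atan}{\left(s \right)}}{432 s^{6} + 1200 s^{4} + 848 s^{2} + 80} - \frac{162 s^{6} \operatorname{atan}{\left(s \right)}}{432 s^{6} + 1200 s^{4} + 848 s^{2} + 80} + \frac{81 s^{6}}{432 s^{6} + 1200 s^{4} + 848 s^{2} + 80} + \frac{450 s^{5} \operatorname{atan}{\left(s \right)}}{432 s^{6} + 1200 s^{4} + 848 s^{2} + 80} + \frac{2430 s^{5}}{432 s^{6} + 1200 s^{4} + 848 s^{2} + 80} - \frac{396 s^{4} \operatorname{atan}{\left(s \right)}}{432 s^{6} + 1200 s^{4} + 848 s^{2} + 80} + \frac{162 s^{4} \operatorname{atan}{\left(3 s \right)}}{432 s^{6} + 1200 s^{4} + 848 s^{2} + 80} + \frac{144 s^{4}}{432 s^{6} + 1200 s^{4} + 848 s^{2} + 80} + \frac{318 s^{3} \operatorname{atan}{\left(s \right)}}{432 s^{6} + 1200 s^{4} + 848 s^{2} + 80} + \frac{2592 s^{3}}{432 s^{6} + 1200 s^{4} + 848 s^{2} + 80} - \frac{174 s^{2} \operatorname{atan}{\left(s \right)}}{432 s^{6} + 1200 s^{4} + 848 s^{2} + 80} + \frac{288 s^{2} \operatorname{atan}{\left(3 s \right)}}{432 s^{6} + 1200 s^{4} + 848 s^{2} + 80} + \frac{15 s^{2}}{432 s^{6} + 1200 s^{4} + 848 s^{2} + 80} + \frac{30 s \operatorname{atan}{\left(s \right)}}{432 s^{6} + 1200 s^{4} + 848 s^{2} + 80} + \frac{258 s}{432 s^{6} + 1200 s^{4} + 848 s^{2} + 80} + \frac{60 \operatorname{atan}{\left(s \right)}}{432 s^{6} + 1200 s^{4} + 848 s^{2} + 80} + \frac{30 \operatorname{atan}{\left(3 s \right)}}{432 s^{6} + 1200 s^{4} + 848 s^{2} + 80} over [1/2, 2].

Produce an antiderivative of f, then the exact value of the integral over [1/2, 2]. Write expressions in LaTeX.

Integrate term by term and add the pieces.
F(s) = \frac{3 s^{2} \operatorname{atan}{\left(s \right)}}{16} - \frac{3 s \operatorname{atan}{\left(s \right)}}{8} + 3 \log{\left(s^{2} + \frac{5}{3} \right)} + \frac{3 \operatorname{atan}{\left(s \right)} \operatorname{atan}{\left(3 s \right)}}{8} is an antiderivative of f.
Check: d/ds[\frac{3 s^{2} \operatorname{atan}{\left(s \right)}}{16} - \frac{3 s \operatorname{atan}{\left(s \right)}}{8} + 3 \log{\left(s^{2} + \frac{5}{3} \right)} + \frac{3 \operatorname{atan}{\left(s \right)} \operatorname{atan}{\left(3 s \right)}}{8}] = \frac{162 s^{7} \operatorname{atan}{\left(s \right)} - 162 s^{6} \operatorname{atan}{\left(s \right)} + 81 s^{6} + 450 s^{5} \operatorname{atan}{\left(s \right)} + 2430 s^{5} - 396 s^{4} \operatorname{atan}{\left(s \right)} + 162 s^{4} \operatorname{atan}{\left(3 s \right)} + 144 s^{4} + 318 s^{3} \operatorname{atan}{\left(s \right)} + 2592 s^{3} - 174 s^{2} \operatorname{atan}{\left(s \right)} + 288 s^{2} \operatorname{atan}{\left(3 s \right)} + 15 s^{2} + 30 s \operatorname{atan}{\left(s \right)} + 258 s + 60 \operatorname{atan}{\left(s \right)} + 30 \operatorname{atan}{\left(3 s \right)}}{432 s^{6} + 1200 s^{4} + 848 s^{2} + 80}, which equals f(s).
F(2) = \frac{3 \operatorname{atan}{\left(2 \right)} \operatorname{atan}{\left(6 \right)}}{8} + 3 \log{\left(\frac{17}{3} \right)}; F(1/2) = - \frac{9 \operatorname{atan}{\left(\frac{1}{2} \right)}}{64} + \frac{3 \operatorname{atan}{\left(\frac{1}{2} \right)} \operatorname{atan}{\left(\frac{3}{2} \right)}}{8} + 3 \log{\left(\frac{23}{12} \right)}.
Integral = F(2) - F(1/2) = - 3 \log{\left(\frac{23}{12} \right)} - \frac{3 \operatorname{atan}{\left(\frac{1}{2} \right)} \operatorname{atan}{\left(\frac{3}{2} \right)}}{8} + \frac{9 \operatorname{atan}{\left(\frac{1}{2} \right)}}{64} + \frac{3 \operatorname{atan}{\left(2 \right)} \operatorname{atan}{\left(6 \right)}}{8} + 3 \log{\left(\frac{17}{3} \right)}.

Antiderivative: F(s) = \frac{3 s^{2} \operatorname{atan}{\left(s \right)}}{16} - \frac{3 s \operatorname{atan}{\left(s \right)}}{8} + 3 \log{\left(s^{2} + \frac{5}{3} \right)} + \frac{3 \operatorname{atan}{\left(s \right)} \operatorname{atan}{\left(3 s \right)}}{8}; value = - 3 \log{\left(\frac{23}{12} \right)} - \frac{3 \operatorname{atan}{\left(\frac{1}{2} \right)} \operatorname{atan}{\left(\frac{3}{2} \right)}}{8} + \frac{9 \operatorname{atan}{\left(\frac{1}{2} \right)}}{64} + \frac{3 \operatorname{atan}{\left(2 \right)} \operatorname{atan}{\left(6 \right)}}{8} + 3 \log{\left(\frac{17}{3} \right)}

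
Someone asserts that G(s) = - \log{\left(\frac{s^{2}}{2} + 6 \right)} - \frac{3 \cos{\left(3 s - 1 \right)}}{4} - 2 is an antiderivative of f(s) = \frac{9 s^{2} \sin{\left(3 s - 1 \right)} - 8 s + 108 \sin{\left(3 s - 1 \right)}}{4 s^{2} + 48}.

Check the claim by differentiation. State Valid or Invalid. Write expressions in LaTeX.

Valid. The derivative of G reproduces f.

d/ds[G] = \frac{9 s^{2} \sin{\left(3 s - 1 \right)} - 8 s + 108 \sin{\left(3 s - 1 \right)}}{4 s^{2} + 48}
This equals f(s) exactly, so the claim holds.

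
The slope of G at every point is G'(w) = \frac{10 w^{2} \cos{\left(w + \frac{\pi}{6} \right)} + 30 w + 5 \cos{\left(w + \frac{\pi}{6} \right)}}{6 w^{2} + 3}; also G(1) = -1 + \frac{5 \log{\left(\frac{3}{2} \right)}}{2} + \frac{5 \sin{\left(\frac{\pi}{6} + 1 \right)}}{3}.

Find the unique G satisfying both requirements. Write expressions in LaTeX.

G(w) = \frac{5 \log{\left(w^{2} + \frac{1}{2} \right)}}{2} + \frac{5 \sin{\left(w + \frac{\pi}{6} \right)}}{3} - 1

For G(w) to be correct, d/dw[G] must agree with the stated G'(w) identically.
A general antiderivative is \frac{5 \log{\left(w^{2} + \frac{1}{2} \right)}}{2} + \frac{5 \sin{\left(w + \frac{\pi}{6} \right)}}{3} + C.
The condition gives C = -1 + \frac{5 \log{\left(\frac{3}{2} \right)}}{2} + \frac{5 \sin{\left(\frac{\pi}{6} + 1 \right)}}{3} - (\frac{5 \log{\left(\frac{3}{2} \right)}}{2} + \frac{5 \sin{\left(\frac{\pi}{6} + 1 \right)}}{3}) = -1.
So G(w) = \frac{5 \log{\left(w^{2} + \frac{1}{2} \right)}}{2} + \frac{5 \sin{\left(w + \frac{\pi}{6} \right)}}{3} - 1.
Check: d/dw[\frac{5 \log{\left(w^{2} + \frac{1}{2} \right)}}{2} + \frac{5 \sin{\left(w + \frac{\pi}{6} \right)}}{3} - 1] = \frac{10 w^{2} \cos{\left(w + \frac{\pi}{6} \right)} + 30 w + 5 \cos{\left(w + \frac{\pi}{6} \right)}}{6 w^{2} + 3} = G'(w).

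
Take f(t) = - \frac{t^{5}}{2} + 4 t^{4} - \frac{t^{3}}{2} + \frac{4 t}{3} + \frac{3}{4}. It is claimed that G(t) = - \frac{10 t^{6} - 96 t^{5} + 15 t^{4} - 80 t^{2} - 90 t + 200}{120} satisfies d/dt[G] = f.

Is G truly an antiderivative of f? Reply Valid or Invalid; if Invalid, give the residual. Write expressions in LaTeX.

d/dt[G] = - \frac{t^{5}}{2} + 4 t^{4} - \frac{t^{3}}{2} + \frac{4 t}{3} + \frac{3}{4}
This equals f(t) exactly, so the claim holds.

Valid. The derivative of G reproduces f.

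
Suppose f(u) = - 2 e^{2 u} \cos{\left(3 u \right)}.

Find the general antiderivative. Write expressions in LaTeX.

Differentiate the proposed F(u) back; it has to land on f(u) exactly.
Check: d/du[- \frac{2 \left(3 \sin{\left(3 u \right)} + 2 \cos{\left(3 u \right)}\right) e^{2 u}}{13}] = - 2 e^{2 u} \cos{\left(3 u \right)} = f(u).

F(u) = - \frac{2 \left(3 \sin{\left(3 u \right)} + 2 \cos{\left(3 u \right)}\right) e^{2 u}}{13} + C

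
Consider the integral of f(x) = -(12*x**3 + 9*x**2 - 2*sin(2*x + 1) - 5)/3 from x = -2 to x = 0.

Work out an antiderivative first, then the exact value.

Antiderivative: F(x) = -x**4 - x**3 + 5*x/3 - cos(2*x + 1)/3; value = cos(3)/3 - cos(1)/3 + 34/3

For F(x) to be correct the identity F'(x) - f(x) = 0 must hold.
F(x) = -x**4 - x**3 + 5*x/3 - cos(2*x + 1)/3 is an antiderivative of f.
Check: d/dx[-x**4 - x**3 + 5*x/3 - cos(2*x + 1)/3] = -4*x**3 - 3*x**2 + 2*sin(2*x + 1)/3 + 5/3, which equals f(x).
F(0) = -cos(1)/3; F(-2) = -34/3 - cos(3)/3.
Integral = F(0) - F(-2) = cos(3)/3 - cos(1)/3 + 34/3.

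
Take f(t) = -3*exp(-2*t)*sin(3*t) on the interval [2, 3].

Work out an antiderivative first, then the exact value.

Any candidate F(t) must reproduce f(t) exactly when differentiated.
F(t) = 6*exp(-2*t)*sin(3*t)/13 + 9*exp(-2*t)*cos(3*t)/13 is an antiderivative of f.
Check: d/dt[6*exp(-2*t)*sin(3*t)/13 + 9*exp(-2*t)*cos(3*t)/13] = -3*exp(-2*t)*sin(3*t) = f(t).
F(3) = 9*exp(-6)*cos(9)/13 + 6*exp(-6)*sin(9)/13; F(2) = 6*exp(-4)*sin(6)/13 + 9*exp(-4)*cos(6)/13.
Integral = F(3) - F(2) = -9*exp(-4)*cos(6)/13 + 9*exp(-6)*cos(9)/13 + 6*exp(-6)*sin(9)/13 - 6*exp(-4)*sin(6)/13.

Antiderivative: F(t) = 6*exp(-2*t)*sin(3*t)/13 + 9*exp(-2*t)*cos(3*t)/13; value = -9*exp(-4)*cos(6)/13 + 9*exp(-6)*cos(9)/13 + 6*exp(-6)*sin(9)/13 - 6*exp(-4)*sin(6)/13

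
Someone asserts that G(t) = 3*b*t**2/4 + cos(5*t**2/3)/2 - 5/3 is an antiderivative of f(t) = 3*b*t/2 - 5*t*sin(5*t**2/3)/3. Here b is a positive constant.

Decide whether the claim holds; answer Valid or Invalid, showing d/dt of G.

Valid. The derivative of G reproduces f.

d/dt[G] = 3*b*t/2 - 5*t*sin(5*t**2/3)/3
This equals f(t) exactly, so the claim holds.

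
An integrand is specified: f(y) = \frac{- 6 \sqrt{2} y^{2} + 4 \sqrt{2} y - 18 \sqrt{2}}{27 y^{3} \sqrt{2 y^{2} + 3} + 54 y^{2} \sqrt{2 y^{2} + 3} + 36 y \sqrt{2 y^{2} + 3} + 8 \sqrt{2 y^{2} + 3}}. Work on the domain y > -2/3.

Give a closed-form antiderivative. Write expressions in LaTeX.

An antiderivative is F(y) = \frac{\sqrt{2} \sqrt{2 y^{2} + 3}}{\left(3 y + 2\right)^{2}}.

Recognize the product-rule pattern: f = u'v + uv' with u = \frac{2}{\left(3 y + 2\right)^{2}}, v = \sqrt{y^{2} + \frac{3}{2}}, so integration by parts undoes it.
Check: d/dy[\frac{\sqrt{2} \sqrt{2 y^{2} + 3}}{\left(3 y + 2\right)^{2}}] = \frac{- 6 \sqrt{2} y^{2} + 4 \sqrt{2} y - 18 \sqrt{2}}{27 y^{3} \sqrt{2 y^{2} + 3} + 54 y^{2} \sqrt{2 y^{2} + 3} + 36 y \sqrt{2 y^{2} + 3} + 8 \sqrt{2 y^{2} + 3}} = f(y).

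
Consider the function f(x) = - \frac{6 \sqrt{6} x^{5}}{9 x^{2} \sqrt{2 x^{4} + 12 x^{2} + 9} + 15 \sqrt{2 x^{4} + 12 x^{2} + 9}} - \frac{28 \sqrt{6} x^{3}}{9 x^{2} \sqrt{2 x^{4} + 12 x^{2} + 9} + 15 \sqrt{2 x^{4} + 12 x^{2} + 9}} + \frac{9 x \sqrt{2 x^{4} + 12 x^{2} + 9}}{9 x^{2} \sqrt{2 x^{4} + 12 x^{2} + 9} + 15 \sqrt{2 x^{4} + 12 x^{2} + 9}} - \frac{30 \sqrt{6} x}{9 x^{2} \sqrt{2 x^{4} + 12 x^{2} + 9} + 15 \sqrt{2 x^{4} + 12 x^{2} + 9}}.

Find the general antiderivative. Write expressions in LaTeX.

The integrand splits into summands that can be handled one at a time.
Check: d/dx[- \sqrt{\frac{x^{4}}{3} + 2 x^{2} + \frac{3}{2}} + \frac{\log{\left(3 x^{2} + 5 \right)}}{2}] = \frac{- 6 \sqrt{6} x^{5} - 28 \sqrt{6} x^{3} + 9 x \sqrt{2 x^{4} + 12 x^{2} + 9} - 30 \sqrt{6} x}{9 x^{2} \sqrt{2 x^{4} + 12 x^{2} + 9} + 15 \sqrt{2 x^{4} + 12 x^{2} + 9}}, which equals f(x).

F(x) = - \sqrt{\frac{x^{4}}{3} + 2 x^{2} + \frac{3}{2}} + \frac{\log{\left(3 x^{2} + 5 \right)}}{2} + C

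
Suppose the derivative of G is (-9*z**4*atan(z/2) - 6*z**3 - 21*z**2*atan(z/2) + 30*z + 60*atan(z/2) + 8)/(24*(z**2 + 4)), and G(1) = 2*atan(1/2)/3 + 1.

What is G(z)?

G(z) = ((-3*z**3 + 15*z + 4)*atan(z/2) + 24)/24

Recognize the product-rule pattern: G'(z) = u'v + uv' with u = -z**3/8 + 5*z/8 + 1/6, v = atan(z/2), so integration by parts undoes it.
A general antiderivative is (-z**3/2 + 5*z/2 + 2/3)*atan(z/2)/4 + C.
The condition gives C = 2*atan(1/2)/3 + 1 - (2*atan(1/2)/3) = 1.
So G(z) = ((-3*z**3 + 15*z + 4)*atan(z/2) + 24)/24.
Check: d/dz[((-3*z**3 + 15*z + 4)*atan(z/2) + 24)/24] = (-9*z**4*atan(z/2) - 6*z**3 - 21*z**2*atan(z/2) + 30*z + 60*atan(z/2) + 8)/(24*z**2 + 96), which equals G'(z).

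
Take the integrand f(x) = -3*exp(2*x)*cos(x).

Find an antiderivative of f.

An antiderivative is F(x) = -3*exp(2*x)*sin(x)/5 - 6*exp(2*x)*cos(x)/5.

Whatever form F(x) takes, F'(x) = f(x) is non-negotiable.
Check: d/dx[-3*exp(2*x)*sin(x)/5 - 6*exp(2*x)*cos(x)/5] = -3*exp(2*x)*cos(x) = f(x).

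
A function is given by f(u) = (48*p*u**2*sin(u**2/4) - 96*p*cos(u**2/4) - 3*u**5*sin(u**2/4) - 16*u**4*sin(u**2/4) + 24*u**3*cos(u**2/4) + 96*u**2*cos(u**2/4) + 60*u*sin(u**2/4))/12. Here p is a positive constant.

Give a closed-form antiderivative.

f has the shape v'r + vr' for v = -8*p*u + u**4/2 + 8*u**3/3 - 10 and r = cos(u**2/4) — it is the derivative of the product v*r.
Check: d/du[-8*p*u*cos(u**2/4) + u**4*cos(u**2/4)/2 + 8*u**3*cos(u**2/4)/3 - 10*cos(u**2/4)] = 4*p*u**2*sin(u**2/4) - 8*p*cos(u**2/4) - u**5*sin(u**2/4)/4 - 4*u**4*sin(u**2/4)/3 + 2*u**3*cos(u**2/4) + 8*u**2*cos(u**2/4) + 5*u*sin(u**2/4), which equals f(u).

An antiderivative is F(u) = -8*p*u*cos(u**2/4) + u**4*cos(u**2/4)/2 + 8*u**3*cos(u**2/4)/3 - 10*cos(u**2/4).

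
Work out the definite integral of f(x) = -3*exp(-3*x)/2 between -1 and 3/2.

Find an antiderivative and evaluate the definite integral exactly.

Any candidate F(x) must reproduce f(x) exactly when differentiated.
F(x) = exp(-3*x)/2 is an antiderivative of f.
Check: d/dx[exp(-3*x)/2] = -3*exp(-3*x)/2 = f(x).
F(3/2) = exp(-9/2)/2; F(-1) = exp(3)/2.
Integral = F(3/2) - F(-1) = -exp(3)/2 + exp(-9/2)/2.

Antiderivative: F(x) = exp(-3*x)/2; value = -exp(3)/2 + exp(-9/2)/2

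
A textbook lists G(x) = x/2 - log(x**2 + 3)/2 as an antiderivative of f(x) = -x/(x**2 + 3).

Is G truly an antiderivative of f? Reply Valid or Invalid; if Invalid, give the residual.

Invalid: d/dx[G] - f = 1/2, which is not 0.

d/dx[G] = (x**2 - 2*x + 3)/(2*x**2 + 6)
d/dx[G] - f(x) = 1/2 != 0.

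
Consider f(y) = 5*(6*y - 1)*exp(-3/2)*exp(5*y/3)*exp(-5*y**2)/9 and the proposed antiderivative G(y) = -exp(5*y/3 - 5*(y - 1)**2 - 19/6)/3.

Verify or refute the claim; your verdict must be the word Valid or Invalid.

Invalid: d/dy[G] - f = (30*y*exp(3/2) - 30*y*exp(49/6)*exp(-10*y) - 35*exp(3/2) + 5*exp(49/6)*exp(-10*y))*exp(-29/3)*exp(35*y/3)*exp(-5*y**2)/9, which is not 0.

d/dy[G] = (30*y - 35)*exp(-49/6)*exp(35*y/3)*exp(-5*y**2)/9
d/dy[G] - f(y) = (30*y*exp(3/2) - 30*y*exp(49/6)*exp(-10*y) - 35*exp(3/2) + 5*exp(49/6)*exp(-10*y))*exp(-29/3)*exp(35*y/3)*exp(-5*y**2)/9 != 0.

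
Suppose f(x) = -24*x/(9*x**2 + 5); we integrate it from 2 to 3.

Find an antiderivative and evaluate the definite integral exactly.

The substitution u = 3*x**2 + 5/3 works: f is exactly (dF/du)*(du/dx) for that inner function.
F(x) = -4*log(3*x**2 + 5/3)/3 is an antiderivative of f.
Check: d/dx[-4*log(3*x**2 + 5/3)/3] = -24*x/(9*x**2 + 5) = f(x).
F(3) = -4*log(86/3)/3; F(2) = -4*log(41/3)/3.
Integral = F(3) - F(2) = -4*log(86/3)/3 + 4*log(41/3)/3.

Antiderivative: F(x) = -4*log(3*x**2 + 5/3)/3; value = -4*log(86/3)/3 + 4*log(41/3)/3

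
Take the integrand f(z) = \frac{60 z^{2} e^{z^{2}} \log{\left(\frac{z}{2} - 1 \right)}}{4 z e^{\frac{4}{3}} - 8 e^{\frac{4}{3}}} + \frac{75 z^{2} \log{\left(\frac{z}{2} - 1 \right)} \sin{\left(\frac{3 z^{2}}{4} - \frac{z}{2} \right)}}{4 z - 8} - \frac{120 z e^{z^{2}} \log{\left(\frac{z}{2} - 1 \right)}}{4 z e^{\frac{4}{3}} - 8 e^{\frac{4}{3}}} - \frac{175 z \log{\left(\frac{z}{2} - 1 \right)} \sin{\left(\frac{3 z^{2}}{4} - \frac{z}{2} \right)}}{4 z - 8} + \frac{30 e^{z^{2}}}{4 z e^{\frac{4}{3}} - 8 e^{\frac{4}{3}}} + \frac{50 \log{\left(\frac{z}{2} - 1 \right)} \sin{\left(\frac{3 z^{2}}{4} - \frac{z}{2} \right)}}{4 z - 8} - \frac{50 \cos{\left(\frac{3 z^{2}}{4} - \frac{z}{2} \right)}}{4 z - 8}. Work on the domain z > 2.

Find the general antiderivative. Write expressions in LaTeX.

f has the shape u'v + uv' for u = \frac{15 e^{z^{2} - \frac{4}{3}}}{2} - \frac{25 \cos{\left(\frac{3 z^{2}}{4} - \frac{z}{2} \right)}}{2} and v = \log{\left(\frac{z}{2} - 1 \right)} — it is the derivative of the product u*v.
Check: d/dz[- \frac{5 \left(- \frac{3 e^{z^{2}}}{e^{\frac{4}{3}}} + 5 \cos{\left(\frac{3 z^{2}}{4} - \frac{z}{2} \right)}\right) \log{\left(\frac{z}{2} - 1 \right)}}{2}] = \frac{60 z^{2} e^{z^{2}} \log{\left(\frac{z}{2} - 1 \right)} + 75 z^{2} e^{\frac{4}{3}} \log{\left(\frac{z}{2} - 1 \right)} \sin{\left(\frac{3 z^{2}}{4} - \frac{z}{2} \right)} - 120 z e^{z^{2}} \log{\left(\frac{z}{2} - 1 \right)} - 175 z e^{\frac{4}{3}} \log{\left(\frac{z}{2} - 1 \right)} \sin{\left(\frac{3 z^{2}}{4} - \frac{z}{2} \right)} + 30 e^{z^{2}} + 50 e^{\frac{4}{3}} \log{\left(\frac{z}{2} - 1 \right)} \sin{\left(\frac{3 z^{2}}{4} - \frac{z}{2} \right)} - 50 e^{\frac{4}{3}} \cos{\left(\frac{3 z^{2}}{4} - \frac{z}{2} \right)}}{4 z e^{\frac{4}{3}} - 8 e^{\frac{4}{3}}}, which equals f(z).

F(z) = - \frac{5 \left(- \frac{3 e^{z^{2}}}{e^{\frac{4}{3}}} + 5 \cos{\left(\frac{3 z^{2}}{4} - \frac{z}{2} \right)}\right) \log{\left(\frac{z}{2} - 1 \right)}}{2} + C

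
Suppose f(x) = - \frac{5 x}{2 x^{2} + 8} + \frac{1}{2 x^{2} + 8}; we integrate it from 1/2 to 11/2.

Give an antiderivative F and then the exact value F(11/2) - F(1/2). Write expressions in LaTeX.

Antiderivative: F(x) = \frac{- 5 \log{\left(x^{2} + 4 \right)} + \operatorname{atan}{\left(\frac{x}{2} \right)}}{4}; value = - \frac{5 \log{\left(\frac{137}{4} \right)}}{4} - \frac{\operatorname{atan}{\left(\frac{1}{4} \right)}}{4} + \frac{\operatorname{atan}{\left(\frac{11}{4} \right)}}{4} + \frac{5 \log{\left(\frac{17}{4} \right)}}{4}

The integrand splits into summands that can be handled one at a time.
F(x) = \frac{- 5 \log{\left(x^{2} + 4 \right)} + \operatorname{atan}{\left(\frac{x}{2} \right)}}{4} is an antiderivative of f.
Check: d/dx[\frac{- 5 \log{\left(x^{2} + 4 \right)} + \operatorname{atan}{\left(\frac{x}{2} \right)}}{4}] = \frac{1 - 5 x}{2 x^{2} + 8}, which equals f(x).
F(11/2) = - \frac{5 \log{\left(\frac{137}{4} \right)}}{4} + \frac{\operatorname{atan}{\left(\frac{11}{4} \right)}}{4}; F(1/2) = - \frac{5 \log{\left(\frac{17}{4} \right)}}{4} + \frac{\operatorname{atan}{\left(\frac{1}{4} \right)}}{4}.
Integral = F(11/2) - F(1/2) = - \frac{5 \log{\left(\frac{137}{4} \right)}}{4} - \frac{\operatorname{atan}{\left(\frac{1}{4} \right)}}{4} + \frac{\operatorname{atan}{\left(\frac{11}{4} \right)}}{4} + \frac{5 \log{\left(\frac{17}{4} \right)}}{4}.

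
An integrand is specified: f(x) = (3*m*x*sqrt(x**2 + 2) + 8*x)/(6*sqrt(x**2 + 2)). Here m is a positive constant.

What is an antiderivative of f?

An antiderivative is F(x) = m*x**2/4 + 4*sqrt(x**2 + 2)/3.

An antiderivative F(x) passes only if d/dx[F] lands on f(x) exactly.
Check: d/dx[m*x**2/4 + 4*sqrt(x**2 + 2)/3] = (3*m*x*sqrt(x**2 + 2) + 8*x)/(6*sqrt(x**2 + 2)) = f(x).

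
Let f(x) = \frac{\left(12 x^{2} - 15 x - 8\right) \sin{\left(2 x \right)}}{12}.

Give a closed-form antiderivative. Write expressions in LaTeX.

Any candidate F(x) must reproduce f(x) exactly when differentiated.
Check: d/dx[- \frac{x^{2} \cos{\left(2 x \right)}}{2} + \frac{x \sin{\left(2 x \right)}}{2} + \frac{5 x \cos{\left(2 x \right)}}{8} - \frac{5 \sin{\left(2 x \right)}}{16} + \frac{7 \cos{\left(2 x \right)}}{12}] = x^{2} \sin{\left(2 x \right)} - \frac{5 x \sin{\left(2 x \right)}}{4} - \frac{2 \sin{\left(2 x \right)}}{3}, which equals f(x).

An antiderivative is F(x) = - \frac{x^{2} \cos{\left(2 x \right)}}{2} + \frac{x \sin{\left(2 x \right)}}{2} + \frac{5 x \cos{\left(2 x \right)}}{8} - \frac{5 \sin{\left(2 x \right)}}{16} + \frac{7 \cos{\left(2 x \right)}}{12}.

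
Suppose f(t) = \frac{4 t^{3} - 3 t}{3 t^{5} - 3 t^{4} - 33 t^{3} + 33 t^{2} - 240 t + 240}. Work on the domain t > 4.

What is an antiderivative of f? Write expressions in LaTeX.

Factor the denominator (3 \left(t - 4\right) \left(t - 1\right) \left(t + 4\right) \left(t^{2} + 5\right)) and decompose: f = - \frac{23 \left(t - 5\right)}{378 \left(t^{2} + 5\right)} - \frac{61}{630 \left(t + 4\right)} - \frac{1}{270 \left(t - 1\right)} + \frac{61}{378 \left(t - 4\right)}; each piece integrates to a log, atan, or power term.
Check: d/dt[\frac{610 \log{\left(t - 4 \right)} - 14 \log{\left(t - 1 \right)} - 366 \log{\left(t + 4 \right)} - 115 \log{\left(t^{2} + 5 \right)} + 230 \sqrt{5} \operatorname{atan}{\left(\frac{\sqrt{5} t}{5} \right)}}{3780}] = \frac{4 t^{3} - 3 t}{3 t^{5} - 3 t^{4} - 33 t^{3} + 33 t^{2} - 240 t + 240} = f(t).

An antiderivative is F(t) = \frac{610 \log{\left(t - 4 \right)} - 14 \log{\left(t - 1 \right)} - 366 \log{\left(t + 4 \right)} - 115 \log{\left(t^{2} + 5 \right)} + 230 \sqrt{5} \operatorname{atan}{\left(\frac{\sqrt{5} t}{5} \right)}}{3780}.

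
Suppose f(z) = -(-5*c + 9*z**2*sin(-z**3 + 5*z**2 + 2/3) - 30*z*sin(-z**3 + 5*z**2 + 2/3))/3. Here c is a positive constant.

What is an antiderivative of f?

A first test for any F(z): its z-derivative must equal f(z) identically.
Check: d/dz[5*c*z/3 - cos(-z**3 + 5*z**2 + 2/3)] = 5*c/3 - 3*z**2*sin(-z**3 + 5*z**2 + 2/3) + 10*z*sin(-z**3 + 5*z**2 + 2/3), which equals f(z).

An antiderivative is F(z) = 5*c*z/3 - cos(-z**3 + 5*z**2 + 2/3).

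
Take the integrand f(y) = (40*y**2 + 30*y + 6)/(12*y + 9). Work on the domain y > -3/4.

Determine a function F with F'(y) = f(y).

An antiderivative is F(y) = 5*y**2/3 + log(4*y + 3)/2.

Recover f(y) by differentiating a candidate F(y); any mismatch rules it out.
Check: d/dy[5*y**2/3 + log(4*y + 3)/2] = (40*y**2 + 30*y + 6)/(12*y + 9) = f(y).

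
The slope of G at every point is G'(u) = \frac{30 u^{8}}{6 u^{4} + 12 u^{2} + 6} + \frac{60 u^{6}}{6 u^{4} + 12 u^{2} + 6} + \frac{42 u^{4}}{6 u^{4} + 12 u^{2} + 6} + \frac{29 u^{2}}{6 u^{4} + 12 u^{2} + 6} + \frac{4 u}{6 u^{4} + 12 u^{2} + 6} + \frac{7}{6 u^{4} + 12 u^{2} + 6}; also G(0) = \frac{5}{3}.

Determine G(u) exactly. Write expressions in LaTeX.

G(u) = \frac{6 u^{7} + 6 u^{5} + 12 u^{3} + 12 u^{2} + 7 u + 10}{6 \left(u^{2} + 1\right)}

Integrate term by term and add the pieces.
A general antiderivative is u^{5} + 2 u + \frac{- \frac{5 u}{2} - 1}{3 u^{2} + 3} + C.
The condition gives C = \frac{5}{3} - (- \frac{1}{3}) = 2.
So G(u) = \frac{6 u^{7} + 6 u^{5} + 12 u^{3} + 12 u^{2} + 7 u + 10}{6 \left(u^{2} + 1\right)}.
Check: d/du[\frac{6 u^{7} + 6 u^{5} + 12 u^{3} + 12 u^{2} + 7 u + 10}{6 \left(u^{2} + 1\right)}] = \frac{30 u^{8} + 60 u^{6} + 42 u^{4} + 29 u^{2} + 4 u + 7}{6 u^{4} + 12 u^{2} + 6}, which equals G'(u).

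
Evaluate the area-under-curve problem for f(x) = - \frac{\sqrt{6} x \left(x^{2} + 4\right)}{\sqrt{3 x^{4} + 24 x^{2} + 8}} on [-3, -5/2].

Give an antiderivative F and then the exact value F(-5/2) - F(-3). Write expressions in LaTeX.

f matches the chain-rule pattern g'(h)*h' with inner function h(x) = \frac{x^{4}}{2} + 4 x^{2} + \frac{4}{3}; substituting u = h(x) collapses the integral.
F(x) = - \sqrt{\frac{x^{4}}{2} + 4 x^{2} + \frac{4}{3}} is an antiderivative of f.
Check: d/dx[- \sqrt{\frac{x^{4}}{2} + 4 x^{2} + \frac{4}{3}}] = \frac{- \sqrt{6} x^{3} - 4 \sqrt{6} x}{\sqrt{3 x^{4} + 24 x^{2} + 8}}, which equals f(x).
F(-5/2) = - \frac{\sqrt{26418}}{24}; F(-3) = - \frac{\sqrt{2802}}{6}.
Integral = F(-5/2) - F(-3) = - \frac{\sqrt{26418}}{24} + \frac{\sqrt{2802}}{6}.

Antiderivative: F(x) = - \sqrt{\frac{x^{4}}{2} + 4 x^{2} + \frac{4}{3}}; value = - \frac{\sqrt{26418}}{24} + \frac{\sqrt{2802}}{6}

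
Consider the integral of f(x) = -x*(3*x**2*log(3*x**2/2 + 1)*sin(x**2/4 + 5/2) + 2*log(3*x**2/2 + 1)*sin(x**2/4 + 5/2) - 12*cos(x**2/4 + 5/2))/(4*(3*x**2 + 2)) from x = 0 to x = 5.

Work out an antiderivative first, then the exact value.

f has the shape u'v + uv' for u = cos(x**2/4 + 5/2)/2 and v = log(3*x**2/2 + 1) — it is the derivative of the product u*v.
F(x) = log(3*x**2/2 + 1)*cos(x**2/4 + 5/2)/2 is an antiderivative of f.
Check: d/dx[log(3*x**2/2 + 1)*cos(x**2/4 + 5/2)/2] = (-3*x**3*log(3*x**2/2 + 1)*sin(x**2/4 + 5/2) - 2*x*log(3*x**2/2 + 1)*sin(x**2/4 + 5/2) + 12*x*cos(x**2/4 + 5/2))/(12*x**2 + 8), which equals f(x).
F(5) = log(77/2)*cos(35/4)/2; F(0) = 0.
Integral = F(5) - F(0) = log(77/2)*cos(35/4)/2.

Antiderivative: F(x) = log(3*x**2/2 + 1)*cos(x**2/4 + 5/2)/2; value = log(77/2)*cos(35/4)/2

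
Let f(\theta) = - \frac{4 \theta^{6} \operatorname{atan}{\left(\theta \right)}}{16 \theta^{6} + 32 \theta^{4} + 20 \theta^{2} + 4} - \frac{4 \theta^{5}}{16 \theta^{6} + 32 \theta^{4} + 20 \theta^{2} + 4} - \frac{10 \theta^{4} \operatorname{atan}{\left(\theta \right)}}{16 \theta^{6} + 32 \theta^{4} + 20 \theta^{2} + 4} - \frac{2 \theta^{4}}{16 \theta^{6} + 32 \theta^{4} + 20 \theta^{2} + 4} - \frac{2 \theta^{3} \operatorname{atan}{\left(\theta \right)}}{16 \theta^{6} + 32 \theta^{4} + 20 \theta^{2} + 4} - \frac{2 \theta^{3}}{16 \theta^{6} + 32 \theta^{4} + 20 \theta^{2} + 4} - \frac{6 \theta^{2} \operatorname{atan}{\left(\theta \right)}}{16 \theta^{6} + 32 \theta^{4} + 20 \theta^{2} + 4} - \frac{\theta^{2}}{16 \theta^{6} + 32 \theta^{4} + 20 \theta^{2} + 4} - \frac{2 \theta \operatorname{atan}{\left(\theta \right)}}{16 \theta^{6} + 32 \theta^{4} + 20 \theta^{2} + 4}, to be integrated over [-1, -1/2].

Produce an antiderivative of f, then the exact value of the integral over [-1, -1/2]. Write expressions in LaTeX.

Antiderivative: F(\theta) = - \frac{\theta^{3} \operatorname{atan}{\left(\theta \right)}}{4 \theta^{2} + 2} - \frac{\theta^{2} \operatorname{atan}{\left(\theta \right)}}{8 \theta^{2} + 4}; value = \frac{\pi}{48}

The integrand splits into summands that can be handled one at a time.
F(\theta) = - \frac{\theta^{3} \operatorname{atan}{\left(\theta \right)}}{4 \theta^{2} + 2} - \frac{\theta^{2} \operatorname{atan}{\left(\theta \right)}}{8 \theta^{2} + 4} is an antiderivative of f.
Check: d/d\theta[- \frac{\theta^{3} \operatorname{atan}{\left(\theta \right)}}{4 \theta^{2} + 2} - \frac{\theta^{2} \operatorname{atan}{\left(\theta \right)}}{8 \theta^{2} + 4}] = \frac{- 4 \theta^{6} \operatorname{atan}{\left(\theta \right)} - 4 \theta^{5} - 10 \theta^{4} \operatorname{atan}{\left(\theta \right)} - 2 \theta^{4} - 2 \theta^{3} \operatorname{atan}{\left(\theta \right)} - 2 \theta^{3} - 6 \theta^{2} \operatorname{atan}{\left(\theta \right)} - \theta^{2} - 2 \theta \operatorname{atan}{\left(\theta \right)}}{16 \theta^{6} + 32 \theta^{4} + 20 \theta^{2} + 4}, which equals f(\theta).
F(-1/2) = 0; F(-1) = - \frac{\pi}{48}.
Integral = F(-1/2) - F(-1) = \frac{\pi}{48}.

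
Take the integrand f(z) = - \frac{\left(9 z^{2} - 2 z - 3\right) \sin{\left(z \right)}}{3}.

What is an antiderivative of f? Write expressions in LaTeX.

An antiderivative is F(z) = 3 z^{2} \cos{\left(z \right)} - 6 z \sin{\left(z \right)} - \frac{2 z \cos{\left(z \right)}}{3} + \frac{2 \sin{\left(z \right)}}{3} - 7 \cos{\left(z \right)}.

An antiderivative F(z) passes only if d/dz[F] lands on f(z) exactly.
Check: d/dz[3 z^{2} \cos{\left(z \right)} - 6 z \sin{\left(z \right)} - \frac{2 z \cos{\left(z \right)}}{3} + \frac{2 \sin{\left(z \right)}}{3} - 7 \cos{\left(z \right)}] = - 3 z^{2} \sin{\left(z \right)} + \frac{2 z \sin{\left(z \right)}}{3} + \sin{\left(z \right)}, which equals f(z).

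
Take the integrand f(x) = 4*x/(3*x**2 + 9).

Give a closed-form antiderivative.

An antiderivative is F(x) = 2*log(2*x**2 + 6)/3.

The substitution u = 2*x**2 + 6 works: f is exactly (dF/du)*(du/dx) for that inner function.
Check: d/dx[2*log(2*x**2 + 6)/3] = 4*x/(3*x**2 + 9) = f(x).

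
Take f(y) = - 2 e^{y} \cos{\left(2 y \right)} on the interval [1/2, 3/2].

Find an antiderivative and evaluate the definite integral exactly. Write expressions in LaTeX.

Antiderivative: F(y) = \frac{2 \left(- 2 \sin{\left(2 y \right)} - \cos{\left(2 y \right)}\right) e^{y}}{5}; value = - \frac{4 e^{\frac{3}{2}} \sin{\left(3 \right)}}{5} + \frac{2 e^{\frac{1}{2}} \cos{\left(1 \right)}}{5} + \frac{4 e^{\frac{1}{2}} \sin{\left(1 \right)}}{5} - \frac{2 e^{\frac{3}{2}} \cos{\left(3 \right)}}{5}

Whatever form F(y) takes, F'(y) = f(y) is non-negotiable.
F(y) = \frac{2 \left(- 2 \sin{\left(2 y \right)} - \cos{\left(2 y \right)}\right) e^{y}}{5} is an antiderivative of f.
Check: d/dy[\frac{2 \left(- 2 \sin{\left(2 y \right)} - \cos{\left(2 y \right)}\right) e^{y}}{5}] = - 2 e^{y} \cos{\left(2 y \right)} = f(y).
F(3/2) = - \frac{4 e^{\frac{3}{2}} \sin{\left(3 \right)}}{5} - \frac{2 e^{\frac{3}{2}} \cos{\left(3 \right)}}{5}; F(1/2) = - \frac{4 e^{\frac{1}{2}} \sin{\left(1 \right)}}{5} - \frac{2 e^{\frac{1}{2}} \cos{\left(1 \right)}}{5}.
Integral = F(3/2) - F(1/2) = - \frac{4 e^{\frac{3}{2}} \sin{\left(3 \right)}}{5} + \frac{2 e^{\frac{1}{2}} \cos{\left(1 \right)}}{5} + \frac{4 e^{\frac{1}{2}} \sin{\left(1 \right)}}{5} - \frac{2 e^{\frac{3}{2}} \cos{\left(3 \right)}}{5}.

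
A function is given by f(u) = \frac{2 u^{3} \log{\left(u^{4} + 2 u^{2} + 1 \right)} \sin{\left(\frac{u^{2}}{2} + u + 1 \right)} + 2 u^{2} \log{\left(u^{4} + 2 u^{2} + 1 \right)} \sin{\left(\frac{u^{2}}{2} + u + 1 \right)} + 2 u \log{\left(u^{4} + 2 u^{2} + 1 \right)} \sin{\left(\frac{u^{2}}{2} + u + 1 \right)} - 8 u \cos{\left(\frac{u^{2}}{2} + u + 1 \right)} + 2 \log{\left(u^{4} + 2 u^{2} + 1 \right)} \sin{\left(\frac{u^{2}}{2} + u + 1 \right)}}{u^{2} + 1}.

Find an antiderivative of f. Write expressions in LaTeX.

An antiderivative is F(u) = - 2 \log{\left(u^{4} + 2 u^{2} + 1 \right)} \cos{\left(\frac{u^{2}}{2} + u + 1 \right)}.

Recognize the product-rule pattern: f = v'r + vr' with v = - 2 \cos{\left(\frac{u^{2}}{2} + u + 1 \right)}, r = \log{\left(u^{4} + 2 u^{2} + 1 \right)}, so integration by parts undoes it.
Check: d/du[- 2 \log{\left(u^{4} + 2 u^{2} + 1 \right)} \cos{\left(\frac{u^{2}}{2} + u + 1 \right)}] = \frac{2 u^{3} \log{\left(u^{4} + 2 u^{2} + 1 \right)} \sin{\left(\frac{u^{2}}{2} + u + 1 \right)} + 2 u^{2} \log{\left(u^{4} + 2 u^{2} + 1 \right)} \sin{\left(\frac{u^{2}}{2} + u + 1 \right)} + 2 u \log{\left(u^{4} + 2 u^{2} + 1 \right)} \sin{\left(\frac{u^{2}}{2} + u + 1 \right)} - 8 u \cos{\left(\frac{u^{2}}{2} + u + 1 \right)} + 2 \log{\left(u^{4} + 2 u^{2} + 1 \right)} \sin{\left(\frac{u^{2}}{2} + u + 1 \right)}}{u^{2} + 1} = f(u).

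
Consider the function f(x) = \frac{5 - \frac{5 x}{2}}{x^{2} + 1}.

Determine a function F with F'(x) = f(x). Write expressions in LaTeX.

An antiderivative is F(x) = - \frac{5 \log{\left(x^{2} + 1 \right)}}{4} + 5 \operatorname{atan}{\left(x \right)}.

Whatever form F(x) takes, F'(x) = f(x) is non-negotiable.
Check: d/dx[- \frac{5 \log{\left(x^{2} + 1 \right)}}{4} + 5 \operatorname{atan}{\left(x \right)}] = \frac{10 - 5 x}{2 x^{2} + 2}, which equals f(x).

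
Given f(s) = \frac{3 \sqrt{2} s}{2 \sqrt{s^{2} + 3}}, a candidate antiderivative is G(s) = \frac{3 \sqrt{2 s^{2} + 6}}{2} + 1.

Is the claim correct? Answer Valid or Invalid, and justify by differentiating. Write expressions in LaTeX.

d/ds[G] = \frac{3 \sqrt{2} s}{2 \sqrt{s^{2} + 3}}
This equals f(s) exactly, so the claim holds.

Valid - the claim checks out under differentiation.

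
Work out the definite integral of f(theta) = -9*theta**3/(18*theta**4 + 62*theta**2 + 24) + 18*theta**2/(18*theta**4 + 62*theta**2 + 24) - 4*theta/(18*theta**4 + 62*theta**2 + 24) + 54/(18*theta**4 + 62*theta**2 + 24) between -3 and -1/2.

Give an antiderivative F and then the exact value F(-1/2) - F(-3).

The integrand splits into summands that can be handled one at a time.
F(theta) = -log(theta**2 + 3)/4 + 3*atan(3*theta/2)/2 is an antiderivative of f.
Check: d/dtheta[-log(theta**2 + 3)/4 + 3*atan(3*theta/2)/2] = (-9*theta**3 + 18*theta**2 - 4*theta + 54)/(18*theta**4 + 62*theta**2 + 24), which equals f(theta).
F(-1/2) = -3*atan(3/4)/2 - log(13/4)/4; F(-3) = -3*atan(9/2)/2 - log(12)/4.
Integral = F(-1/2) - F(-3) = -3*atan(3/4)/2 - log(13/4)/4 + log(12)/4 + 3*atan(9/2)/2.

Antiderivative: F(theta) = -log(theta**2 + 3)/4 + 3*atan(3*theta/2)/2; value = -3*atan(3/4)/2 - log(13/4)/4 + log(12)/4 + 3*atan(9/2)/2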